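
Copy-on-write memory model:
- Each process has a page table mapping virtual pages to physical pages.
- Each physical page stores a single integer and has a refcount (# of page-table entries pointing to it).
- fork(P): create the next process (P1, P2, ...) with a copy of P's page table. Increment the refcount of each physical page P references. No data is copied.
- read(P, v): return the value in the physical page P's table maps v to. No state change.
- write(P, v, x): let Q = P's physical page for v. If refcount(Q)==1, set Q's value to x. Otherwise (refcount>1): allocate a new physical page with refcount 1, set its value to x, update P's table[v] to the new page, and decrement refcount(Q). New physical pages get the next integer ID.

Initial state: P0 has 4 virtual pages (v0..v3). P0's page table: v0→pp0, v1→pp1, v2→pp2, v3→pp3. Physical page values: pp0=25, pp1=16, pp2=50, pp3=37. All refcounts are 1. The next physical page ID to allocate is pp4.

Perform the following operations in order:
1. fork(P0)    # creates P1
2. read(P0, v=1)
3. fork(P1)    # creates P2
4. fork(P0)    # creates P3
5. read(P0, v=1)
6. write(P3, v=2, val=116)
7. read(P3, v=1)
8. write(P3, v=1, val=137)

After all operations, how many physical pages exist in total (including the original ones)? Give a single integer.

Answer: 6

Derivation:
Op 1: fork(P0) -> P1. 4 ppages; refcounts: pp0:2 pp1:2 pp2:2 pp3:2
Op 2: read(P0, v1) -> 16. No state change.
Op 3: fork(P1) -> P2. 4 ppages; refcounts: pp0:3 pp1:3 pp2:3 pp3:3
Op 4: fork(P0) -> P3. 4 ppages; refcounts: pp0:4 pp1:4 pp2:4 pp3:4
Op 5: read(P0, v1) -> 16. No state change.
Op 6: write(P3, v2, 116). refcount(pp2)=4>1 -> COPY to pp4. 5 ppages; refcounts: pp0:4 pp1:4 pp2:3 pp3:4 pp4:1
Op 7: read(P3, v1) -> 16. No state change.
Op 8: write(P3, v1, 137). refcount(pp1)=4>1 -> COPY to pp5. 6 ppages; refcounts: pp0:4 pp1:3 pp2:3 pp3:4 pp4:1 pp5:1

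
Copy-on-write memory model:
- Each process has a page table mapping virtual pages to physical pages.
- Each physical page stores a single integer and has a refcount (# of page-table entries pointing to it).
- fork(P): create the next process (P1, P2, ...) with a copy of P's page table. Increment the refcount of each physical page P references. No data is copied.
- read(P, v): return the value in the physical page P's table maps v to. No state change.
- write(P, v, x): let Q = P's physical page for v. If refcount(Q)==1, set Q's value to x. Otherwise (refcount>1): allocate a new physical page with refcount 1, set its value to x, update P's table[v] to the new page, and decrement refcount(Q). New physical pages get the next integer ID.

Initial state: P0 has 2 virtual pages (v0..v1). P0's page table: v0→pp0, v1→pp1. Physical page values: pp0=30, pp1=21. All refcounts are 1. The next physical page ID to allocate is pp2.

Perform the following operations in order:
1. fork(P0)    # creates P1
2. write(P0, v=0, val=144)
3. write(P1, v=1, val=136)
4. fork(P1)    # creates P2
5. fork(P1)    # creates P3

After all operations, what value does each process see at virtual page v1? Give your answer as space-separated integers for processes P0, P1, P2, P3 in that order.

Answer: 21 136 136 136

Derivation:
Op 1: fork(P0) -> P1. 2 ppages; refcounts: pp0:2 pp1:2
Op 2: write(P0, v0, 144). refcount(pp0)=2>1 -> COPY to pp2. 3 ppages; refcounts: pp0:1 pp1:2 pp2:1
Op 3: write(P1, v1, 136). refcount(pp1)=2>1 -> COPY to pp3. 4 ppages; refcounts: pp0:1 pp1:1 pp2:1 pp3:1
Op 4: fork(P1) -> P2. 4 ppages; refcounts: pp0:2 pp1:1 pp2:1 pp3:2
Op 5: fork(P1) -> P3. 4 ppages; refcounts: pp0:3 pp1:1 pp2:1 pp3:3
P0: v1 -> pp1 = 21
P1: v1 -> pp3 = 136
P2: v1 -> pp3 = 136
P3: v1 -> pp3 = 136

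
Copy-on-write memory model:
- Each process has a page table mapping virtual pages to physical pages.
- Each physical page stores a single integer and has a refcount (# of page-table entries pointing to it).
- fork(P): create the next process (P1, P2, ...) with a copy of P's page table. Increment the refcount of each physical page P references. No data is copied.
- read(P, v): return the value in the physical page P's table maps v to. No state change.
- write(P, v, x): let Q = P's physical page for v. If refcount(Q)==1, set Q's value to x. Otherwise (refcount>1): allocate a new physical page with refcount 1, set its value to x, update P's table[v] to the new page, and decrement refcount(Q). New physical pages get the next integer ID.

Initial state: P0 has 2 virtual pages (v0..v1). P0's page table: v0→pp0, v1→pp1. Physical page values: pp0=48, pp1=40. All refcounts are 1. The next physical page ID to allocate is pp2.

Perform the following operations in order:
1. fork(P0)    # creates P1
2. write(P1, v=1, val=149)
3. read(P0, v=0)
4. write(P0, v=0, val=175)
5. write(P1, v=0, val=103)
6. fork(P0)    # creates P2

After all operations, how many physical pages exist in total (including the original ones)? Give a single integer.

Op 1: fork(P0) -> P1. 2 ppages; refcounts: pp0:2 pp1:2
Op 2: write(P1, v1, 149). refcount(pp1)=2>1 -> COPY to pp2. 3 ppages; refcounts: pp0:2 pp1:1 pp2:1
Op 3: read(P0, v0) -> 48. No state change.
Op 4: write(P0, v0, 175). refcount(pp0)=2>1 -> COPY to pp3. 4 ppages; refcounts: pp0:1 pp1:1 pp2:1 pp3:1
Op 5: write(P1, v0, 103). refcount(pp0)=1 -> write in place. 4 ppages; refcounts: pp0:1 pp1:1 pp2:1 pp3:1
Op 6: fork(P0) -> P2. 4 ppages; refcounts: pp0:1 pp1:2 pp2:1 pp3:2

Answer: 4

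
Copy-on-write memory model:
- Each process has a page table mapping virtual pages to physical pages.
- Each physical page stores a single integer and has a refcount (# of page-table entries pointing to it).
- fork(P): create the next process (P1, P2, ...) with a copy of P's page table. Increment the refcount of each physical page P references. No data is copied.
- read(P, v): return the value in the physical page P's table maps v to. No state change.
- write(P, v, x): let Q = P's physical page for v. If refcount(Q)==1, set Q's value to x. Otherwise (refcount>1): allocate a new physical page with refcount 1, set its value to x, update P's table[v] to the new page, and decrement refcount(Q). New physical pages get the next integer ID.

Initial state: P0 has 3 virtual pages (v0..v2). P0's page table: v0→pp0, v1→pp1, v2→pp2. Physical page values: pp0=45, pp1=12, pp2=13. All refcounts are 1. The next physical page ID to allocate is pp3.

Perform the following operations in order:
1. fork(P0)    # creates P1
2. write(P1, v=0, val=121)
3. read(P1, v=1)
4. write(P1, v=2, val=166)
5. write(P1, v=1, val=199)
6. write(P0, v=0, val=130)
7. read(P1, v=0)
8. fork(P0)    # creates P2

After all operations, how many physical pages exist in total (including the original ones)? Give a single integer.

Answer: 6

Derivation:
Op 1: fork(P0) -> P1. 3 ppages; refcounts: pp0:2 pp1:2 pp2:2
Op 2: write(P1, v0, 121). refcount(pp0)=2>1 -> COPY to pp3. 4 ppages; refcounts: pp0:1 pp1:2 pp2:2 pp3:1
Op 3: read(P1, v1) -> 12. No state change.
Op 4: write(P1, v2, 166). refcount(pp2)=2>1 -> COPY to pp4. 5 ppages; refcounts: pp0:1 pp1:2 pp2:1 pp3:1 pp4:1
Op 5: write(P1, v1, 199). refcount(pp1)=2>1 -> COPY to pp5. 6 ppages; refcounts: pp0:1 pp1:1 pp2:1 pp3:1 pp4:1 pp5:1
Op 6: write(P0, v0, 130). refcount(pp0)=1 -> write in place. 6 ppages; refcounts: pp0:1 pp1:1 pp2:1 pp3:1 pp4:1 pp5:1
Op 7: read(P1, v0) -> 121. No state change.
Op 8: fork(P0) -> P2. 6 ppages; refcounts: pp0:2 pp1:2 pp2:2 pp3:1 pp4:1 pp5:1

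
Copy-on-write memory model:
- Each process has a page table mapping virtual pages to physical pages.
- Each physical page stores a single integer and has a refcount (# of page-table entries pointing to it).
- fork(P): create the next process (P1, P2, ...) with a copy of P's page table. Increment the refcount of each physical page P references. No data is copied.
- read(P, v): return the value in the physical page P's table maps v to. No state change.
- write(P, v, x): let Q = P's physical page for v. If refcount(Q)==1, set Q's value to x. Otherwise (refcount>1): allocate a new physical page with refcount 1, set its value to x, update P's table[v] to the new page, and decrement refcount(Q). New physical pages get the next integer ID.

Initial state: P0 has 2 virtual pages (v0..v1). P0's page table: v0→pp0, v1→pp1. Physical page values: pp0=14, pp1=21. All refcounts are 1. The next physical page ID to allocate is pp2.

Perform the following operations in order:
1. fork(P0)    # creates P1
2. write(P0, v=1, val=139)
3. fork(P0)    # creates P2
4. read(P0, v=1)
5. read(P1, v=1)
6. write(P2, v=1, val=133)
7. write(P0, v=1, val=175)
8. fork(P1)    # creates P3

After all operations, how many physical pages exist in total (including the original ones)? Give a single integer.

Op 1: fork(P0) -> P1. 2 ppages; refcounts: pp0:2 pp1:2
Op 2: write(P0, v1, 139). refcount(pp1)=2>1 -> COPY to pp2. 3 ppages; refcounts: pp0:2 pp1:1 pp2:1
Op 3: fork(P0) -> P2. 3 ppages; refcounts: pp0:3 pp1:1 pp2:2
Op 4: read(P0, v1) -> 139. No state change.
Op 5: read(P1, v1) -> 21. No state change.
Op 6: write(P2, v1, 133). refcount(pp2)=2>1 -> COPY to pp3. 4 ppages; refcounts: pp0:3 pp1:1 pp2:1 pp3:1
Op 7: write(P0, v1, 175). refcount(pp2)=1 -> write in place. 4 ppages; refcounts: pp0:3 pp1:1 pp2:1 pp3:1
Op 8: fork(P1) -> P3. 4 ppages; refcounts: pp0:4 pp1:2 pp2:1 pp3:1

Answer: 4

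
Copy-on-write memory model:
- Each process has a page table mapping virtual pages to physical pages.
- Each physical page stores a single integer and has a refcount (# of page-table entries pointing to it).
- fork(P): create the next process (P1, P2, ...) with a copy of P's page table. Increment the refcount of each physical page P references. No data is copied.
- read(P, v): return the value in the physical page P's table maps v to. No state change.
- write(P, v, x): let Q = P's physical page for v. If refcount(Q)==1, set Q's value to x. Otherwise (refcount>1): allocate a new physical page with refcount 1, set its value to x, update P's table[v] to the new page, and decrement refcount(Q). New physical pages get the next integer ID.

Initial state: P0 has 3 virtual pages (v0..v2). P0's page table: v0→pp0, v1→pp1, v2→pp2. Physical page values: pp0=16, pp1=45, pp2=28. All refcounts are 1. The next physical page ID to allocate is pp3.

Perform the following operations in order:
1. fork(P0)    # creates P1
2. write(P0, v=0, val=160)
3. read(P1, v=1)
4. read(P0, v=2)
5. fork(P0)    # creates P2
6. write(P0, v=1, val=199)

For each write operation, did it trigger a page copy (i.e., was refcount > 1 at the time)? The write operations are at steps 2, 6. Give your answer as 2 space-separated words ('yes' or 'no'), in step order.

Op 1: fork(P0) -> P1. 3 ppages; refcounts: pp0:2 pp1:2 pp2:2
Op 2: write(P0, v0, 160). refcount(pp0)=2>1 -> COPY to pp3. 4 ppages; refcounts: pp0:1 pp1:2 pp2:2 pp3:1
Op 3: read(P1, v1) -> 45. No state change.
Op 4: read(P0, v2) -> 28. No state change.
Op 5: fork(P0) -> P2. 4 ppages; refcounts: pp0:1 pp1:3 pp2:3 pp3:2
Op 6: write(P0, v1, 199). refcount(pp1)=3>1 -> COPY to pp4. 5 ppages; refcounts: pp0:1 pp1:2 pp2:3 pp3:2 pp4:1

yes yes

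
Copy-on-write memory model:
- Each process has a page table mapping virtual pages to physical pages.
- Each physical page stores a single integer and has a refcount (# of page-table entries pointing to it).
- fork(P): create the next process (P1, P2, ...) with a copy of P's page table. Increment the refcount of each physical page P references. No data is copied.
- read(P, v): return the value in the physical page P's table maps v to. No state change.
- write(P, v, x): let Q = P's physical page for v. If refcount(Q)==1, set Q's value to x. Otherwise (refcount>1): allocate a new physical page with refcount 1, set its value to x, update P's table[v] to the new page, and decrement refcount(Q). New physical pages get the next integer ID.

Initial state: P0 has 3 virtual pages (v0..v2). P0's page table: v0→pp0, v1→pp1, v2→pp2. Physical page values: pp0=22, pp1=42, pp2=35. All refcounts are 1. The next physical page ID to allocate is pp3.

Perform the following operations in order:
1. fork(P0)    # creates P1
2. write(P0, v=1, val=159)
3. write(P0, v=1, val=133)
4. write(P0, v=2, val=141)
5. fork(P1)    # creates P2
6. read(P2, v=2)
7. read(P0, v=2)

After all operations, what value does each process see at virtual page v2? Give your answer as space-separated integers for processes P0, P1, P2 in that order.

Answer: 141 35 35

Derivation:
Op 1: fork(P0) -> P1. 3 ppages; refcounts: pp0:2 pp1:2 pp2:2
Op 2: write(P0, v1, 159). refcount(pp1)=2>1 -> COPY to pp3. 4 ppages; refcounts: pp0:2 pp1:1 pp2:2 pp3:1
Op 3: write(P0, v1, 133). refcount(pp3)=1 -> write in place. 4 ppages; refcounts: pp0:2 pp1:1 pp2:2 pp3:1
Op 4: write(P0, v2, 141). refcount(pp2)=2>1 -> COPY to pp4. 5 ppages; refcounts: pp0:2 pp1:1 pp2:1 pp3:1 pp4:1
Op 5: fork(P1) -> P2. 5 ppages; refcounts: pp0:3 pp1:2 pp2:2 pp3:1 pp4:1
Op 6: read(P2, v2) -> 35. No state change.
Op 7: read(P0, v2) -> 141. No state change.
P0: v2 -> pp4 = 141
P1: v2 -> pp2 = 35
P2: v2 -> pp2 = 35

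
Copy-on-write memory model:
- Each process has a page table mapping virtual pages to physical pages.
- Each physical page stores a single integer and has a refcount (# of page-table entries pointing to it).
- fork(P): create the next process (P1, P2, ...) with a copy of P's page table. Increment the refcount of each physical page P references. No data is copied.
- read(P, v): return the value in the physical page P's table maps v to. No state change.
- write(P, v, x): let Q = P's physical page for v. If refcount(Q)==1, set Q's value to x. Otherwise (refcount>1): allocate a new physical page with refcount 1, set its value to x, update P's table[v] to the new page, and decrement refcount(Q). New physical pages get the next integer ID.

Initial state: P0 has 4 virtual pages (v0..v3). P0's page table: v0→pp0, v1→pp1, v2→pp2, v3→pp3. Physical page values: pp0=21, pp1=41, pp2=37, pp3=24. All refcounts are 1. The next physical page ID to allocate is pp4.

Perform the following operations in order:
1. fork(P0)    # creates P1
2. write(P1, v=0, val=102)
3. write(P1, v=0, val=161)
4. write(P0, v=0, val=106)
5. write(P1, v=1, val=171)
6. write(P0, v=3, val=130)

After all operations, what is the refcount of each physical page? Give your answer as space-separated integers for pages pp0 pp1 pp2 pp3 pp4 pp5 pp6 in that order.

Op 1: fork(P0) -> P1. 4 ppages; refcounts: pp0:2 pp1:2 pp2:2 pp3:2
Op 2: write(P1, v0, 102). refcount(pp0)=2>1 -> COPY to pp4. 5 ppages; refcounts: pp0:1 pp1:2 pp2:2 pp3:2 pp4:1
Op 3: write(P1, v0, 161). refcount(pp4)=1 -> write in place. 5 ppages; refcounts: pp0:1 pp1:2 pp2:2 pp3:2 pp4:1
Op 4: write(P0, v0, 106). refcount(pp0)=1 -> write in place. 5 ppages; refcounts: pp0:1 pp1:2 pp2:2 pp3:2 pp4:1
Op 5: write(P1, v1, 171). refcount(pp1)=2>1 -> COPY to pp5. 6 ppages; refcounts: pp0:1 pp1:1 pp2:2 pp3:2 pp4:1 pp5:1
Op 6: write(P0, v3, 130). refcount(pp3)=2>1 -> COPY to pp6. 7 ppages; refcounts: pp0:1 pp1:1 pp2:2 pp3:1 pp4:1 pp5:1 pp6:1

Answer: 1 1 2 1 1 1 1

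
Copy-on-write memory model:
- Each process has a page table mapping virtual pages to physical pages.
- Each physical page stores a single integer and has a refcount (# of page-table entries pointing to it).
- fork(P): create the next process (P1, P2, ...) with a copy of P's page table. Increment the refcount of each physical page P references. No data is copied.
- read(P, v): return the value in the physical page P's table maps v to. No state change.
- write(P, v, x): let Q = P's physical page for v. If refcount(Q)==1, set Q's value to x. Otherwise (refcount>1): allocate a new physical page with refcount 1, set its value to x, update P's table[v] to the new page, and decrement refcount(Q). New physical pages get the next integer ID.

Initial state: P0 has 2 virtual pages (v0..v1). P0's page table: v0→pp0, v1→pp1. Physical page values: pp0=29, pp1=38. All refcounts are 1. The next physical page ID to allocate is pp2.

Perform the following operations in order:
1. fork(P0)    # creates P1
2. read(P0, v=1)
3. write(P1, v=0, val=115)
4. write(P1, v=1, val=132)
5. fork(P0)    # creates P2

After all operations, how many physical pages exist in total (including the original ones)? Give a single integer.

Answer: 4

Derivation:
Op 1: fork(P0) -> P1. 2 ppages; refcounts: pp0:2 pp1:2
Op 2: read(P0, v1) -> 38. No state change.
Op 3: write(P1, v0, 115). refcount(pp0)=2>1 -> COPY to pp2. 3 ppages; refcounts: pp0:1 pp1:2 pp2:1
Op 4: write(P1, v1, 132). refcount(pp1)=2>1 -> COPY to pp3. 4 ppages; refcounts: pp0:1 pp1:1 pp2:1 pp3:1
Op 5: fork(P0) -> P2. 4 ppages; refcounts: pp0:2 pp1:2 pp2:1 pp3:1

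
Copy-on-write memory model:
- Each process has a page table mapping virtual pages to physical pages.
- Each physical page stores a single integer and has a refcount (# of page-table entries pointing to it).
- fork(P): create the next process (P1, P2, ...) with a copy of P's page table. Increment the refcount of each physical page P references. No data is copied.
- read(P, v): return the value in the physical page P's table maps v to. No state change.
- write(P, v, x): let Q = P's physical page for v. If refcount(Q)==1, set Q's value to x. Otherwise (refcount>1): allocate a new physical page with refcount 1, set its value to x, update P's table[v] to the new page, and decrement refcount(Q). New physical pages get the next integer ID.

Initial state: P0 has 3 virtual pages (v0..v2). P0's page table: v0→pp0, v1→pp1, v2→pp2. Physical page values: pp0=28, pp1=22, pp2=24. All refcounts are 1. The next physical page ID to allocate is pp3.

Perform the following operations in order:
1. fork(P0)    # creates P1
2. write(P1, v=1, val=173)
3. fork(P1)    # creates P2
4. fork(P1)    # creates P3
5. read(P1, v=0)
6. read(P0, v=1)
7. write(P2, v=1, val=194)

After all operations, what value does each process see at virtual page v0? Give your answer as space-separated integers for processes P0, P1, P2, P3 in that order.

Answer: 28 28 28 28

Derivation:
Op 1: fork(P0) -> P1. 3 ppages; refcounts: pp0:2 pp1:2 pp2:2
Op 2: write(P1, v1, 173). refcount(pp1)=2>1 -> COPY to pp3. 4 ppages; refcounts: pp0:2 pp1:1 pp2:2 pp3:1
Op 3: fork(P1) -> P2. 4 ppages; refcounts: pp0:3 pp1:1 pp2:3 pp3:2
Op 4: fork(P1) -> P3. 4 ppages; refcounts: pp0:4 pp1:1 pp2:4 pp3:3
Op 5: read(P1, v0) -> 28. No state change.
Op 6: read(P0, v1) -> 22. No state change.
Op 7: write(P2, v1, 194). refcount(pp3)=3>1 -> COPY to pp4. 5 ppages; refcounts: pp0:4 pp1:1 pp2:4 pp3:2 pp4:1
P0: v0 -> pp0 = 28
P1: v0 -> pp0 = 28
P2: v0 -> pp0 = 28
P3: v0 -> pp0 = 28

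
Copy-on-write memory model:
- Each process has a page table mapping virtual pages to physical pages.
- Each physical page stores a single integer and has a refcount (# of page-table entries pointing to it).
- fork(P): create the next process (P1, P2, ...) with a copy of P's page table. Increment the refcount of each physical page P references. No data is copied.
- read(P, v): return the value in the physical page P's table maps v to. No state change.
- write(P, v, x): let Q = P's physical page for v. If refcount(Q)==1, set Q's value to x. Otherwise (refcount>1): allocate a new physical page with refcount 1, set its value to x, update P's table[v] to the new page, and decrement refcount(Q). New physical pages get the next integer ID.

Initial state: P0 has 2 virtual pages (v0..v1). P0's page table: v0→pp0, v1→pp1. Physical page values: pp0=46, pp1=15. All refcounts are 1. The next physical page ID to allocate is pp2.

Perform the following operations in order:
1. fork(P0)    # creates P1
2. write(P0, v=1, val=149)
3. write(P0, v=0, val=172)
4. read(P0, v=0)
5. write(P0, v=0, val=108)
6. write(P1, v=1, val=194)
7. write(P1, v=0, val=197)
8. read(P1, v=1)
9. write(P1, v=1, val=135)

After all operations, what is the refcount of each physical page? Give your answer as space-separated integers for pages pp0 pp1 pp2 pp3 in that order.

Answer: 1 1 1 1

Derivation:
Op 1: fork(P0) -> P1. 2 ppages; refcounts: pp0:2 pp1:2
Op 2: write(P0, v1, 149). refcount(pp1)=2>1 -> COPY to pp2. 3 ppages; refcounts: pp0:2 pp1:1 pp2:1
Op 3: write(P0, v0, 172). refcount(pp0)=2>1 -> COPY to pp3. 4 ppages; refcounts: pp0:1 pp1:1 pp2:1 pp3:1
Op 4: read(P0, v0) -> 172. No state change.
Op 5: write(P0, v0, 108). refcount(pp3)=1 -> write in place. 4 ppages; refcounts: pp0:1 pp1:1 pp2:1 pp3:1
Op 6: write(P1, v1, 194). refcount(pp1)=1 -> write in place. 4 ppages; refcounts: pp0:1 pp1:1 pp2:1 pp3:1
Op 7: write(P1, v0, 197). refcount(pp0)=1 -> write in place. 4 ppages; refcounts: pp0:1 pp1:1 pp2:1 pp3:1
Op 8: read(P1, v1) -> 194. No state change.
Op 9: write(P1, v1, 135). refcount(pp1)=1 -> write in place. 4 ppages; refcounts: pp0:1 pp1:1 pp2:1 pp3:1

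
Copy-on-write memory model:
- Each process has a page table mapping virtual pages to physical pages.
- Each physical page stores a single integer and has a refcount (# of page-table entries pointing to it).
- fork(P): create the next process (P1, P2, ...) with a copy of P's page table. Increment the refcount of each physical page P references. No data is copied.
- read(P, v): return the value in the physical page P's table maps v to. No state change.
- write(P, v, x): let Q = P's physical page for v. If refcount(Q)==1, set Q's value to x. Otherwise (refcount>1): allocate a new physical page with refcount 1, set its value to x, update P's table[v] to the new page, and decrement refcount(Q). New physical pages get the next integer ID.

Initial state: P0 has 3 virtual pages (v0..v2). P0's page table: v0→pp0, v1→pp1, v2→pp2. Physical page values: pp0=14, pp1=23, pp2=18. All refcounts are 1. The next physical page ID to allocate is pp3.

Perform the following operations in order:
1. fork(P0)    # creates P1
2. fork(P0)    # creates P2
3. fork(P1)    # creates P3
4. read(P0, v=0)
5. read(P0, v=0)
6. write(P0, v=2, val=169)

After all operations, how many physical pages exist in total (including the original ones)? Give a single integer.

Answer: 4

Derivation:
Op 1: fork(P0) -> P1. 3 ppages; refcounts: pp0:2 pp1:2 pp2:2
Op 2: fork(P0) -> P2. 3 ppages; refcounts: pp0:3 pp1:3 pp2:3
Op 3: fork(P1) -> P3. 3 ppages; refcounts: pp0:4 pp1:4 pp2:4
Op 4: read(P0, v0) -> 14. No state change.
Op 5: read(P0, v0) -> 14. No state change.
Op 6: write(P0, v2, 169). refcount(pp2)=4>1 -> COPY to pp3. 4 ppages; refcounts: pp0:4 pp1:4 pp2:3 pp3:1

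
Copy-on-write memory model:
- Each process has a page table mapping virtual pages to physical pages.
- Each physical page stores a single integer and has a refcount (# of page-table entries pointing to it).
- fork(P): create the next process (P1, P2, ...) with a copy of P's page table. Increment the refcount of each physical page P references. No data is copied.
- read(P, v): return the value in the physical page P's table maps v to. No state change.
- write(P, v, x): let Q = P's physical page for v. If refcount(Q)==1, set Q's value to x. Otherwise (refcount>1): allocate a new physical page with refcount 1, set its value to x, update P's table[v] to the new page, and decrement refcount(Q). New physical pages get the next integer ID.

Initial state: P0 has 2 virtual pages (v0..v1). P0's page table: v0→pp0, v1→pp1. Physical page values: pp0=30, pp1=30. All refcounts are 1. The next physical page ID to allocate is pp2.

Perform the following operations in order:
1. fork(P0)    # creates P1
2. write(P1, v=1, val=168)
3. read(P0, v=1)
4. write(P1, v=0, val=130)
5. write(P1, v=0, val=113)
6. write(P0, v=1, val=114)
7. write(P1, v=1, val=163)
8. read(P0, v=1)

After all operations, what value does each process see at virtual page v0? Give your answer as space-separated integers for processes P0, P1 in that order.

Answer: 30 113

Derivation:
Op 1: fork(P0) -> P1. 2 ppages; refcounts: pp0:2 pp1:2
Op 2: write(P1, v1, 168). refcount(pp1)=2>1 -> COPY to pp2. 3 ppages; refcounts: pp0:2 pp1:1 pp2:1
Op 3: read(P0, v1) -> 30. No state change.
Op 4: write(P1, v0, 130). refcount(pp0)=2>1 -> COPY to pp3. 4 ppages; refcounts: pp0:1 pp1:1 pp2:1 pp3:1
Op 5: write(P1, v0, 113). refcount(pp3)=1 -> write in place. 4 ppages; refcounts: pp0:1 pp1:1 pp2:1 pp3:1
Op 6: write(P0, v1, 114). refcount(pp1)=1 -> write in place. 4 ppages; refcounts: pp0:1 pp1:1 pp2:1 pp3:1
Op 7: write(P1, v1, 163). refcount(pp2)=1 -> write in place. 4 ppages; refcounts: pp0:1 pp1:1 pp2:1 pp3:1
Op 8: read(P0, v1) -> 114. No state change.
P0: v0 -> pp0 = 30
P1: v0 -> pp3 = 113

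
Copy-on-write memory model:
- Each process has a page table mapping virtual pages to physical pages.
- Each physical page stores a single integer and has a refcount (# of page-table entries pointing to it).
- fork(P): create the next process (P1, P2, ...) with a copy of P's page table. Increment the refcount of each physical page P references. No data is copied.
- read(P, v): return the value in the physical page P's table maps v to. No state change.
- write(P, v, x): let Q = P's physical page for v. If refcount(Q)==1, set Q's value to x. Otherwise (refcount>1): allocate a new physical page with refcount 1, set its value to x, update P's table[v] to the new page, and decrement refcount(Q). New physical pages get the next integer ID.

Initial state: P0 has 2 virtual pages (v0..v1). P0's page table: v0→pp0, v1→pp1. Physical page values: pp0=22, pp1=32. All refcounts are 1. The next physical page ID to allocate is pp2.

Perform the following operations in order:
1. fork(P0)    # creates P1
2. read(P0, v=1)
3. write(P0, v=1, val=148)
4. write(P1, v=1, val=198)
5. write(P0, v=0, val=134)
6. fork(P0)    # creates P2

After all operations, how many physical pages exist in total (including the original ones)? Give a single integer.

Answer: 4

Derivation:
Op 1: fork(P0) -> P1. 2 ppages; refcounts: pp0:2 pp1:2
Op 2: read(P0, v1) -> 32. No state change.
Op 3: write(P0, v1, 148). refcount(pp1)=2>1 -> COPY to pp2. 3 ppages; refcounts: pp0:2 pp1:1 pp2:1
Op 4: write(P1, v1, 198). refcount(pp1)=1 -> write in place. 3 ppages; refcounts: pp0:2 pp1:1 pp2:1
Op 5: write(P0, v0, 134). refcount(pp0)=2>1 -> COPY to pp3. 4 ppages; refcounts: pp0:1 pp1:1 pp2:1 pp3:1
Op 6: fork(P0) -> P2. 4 ppages; refcounts: pp0:1 pp1:1 pp2:2 pp3:2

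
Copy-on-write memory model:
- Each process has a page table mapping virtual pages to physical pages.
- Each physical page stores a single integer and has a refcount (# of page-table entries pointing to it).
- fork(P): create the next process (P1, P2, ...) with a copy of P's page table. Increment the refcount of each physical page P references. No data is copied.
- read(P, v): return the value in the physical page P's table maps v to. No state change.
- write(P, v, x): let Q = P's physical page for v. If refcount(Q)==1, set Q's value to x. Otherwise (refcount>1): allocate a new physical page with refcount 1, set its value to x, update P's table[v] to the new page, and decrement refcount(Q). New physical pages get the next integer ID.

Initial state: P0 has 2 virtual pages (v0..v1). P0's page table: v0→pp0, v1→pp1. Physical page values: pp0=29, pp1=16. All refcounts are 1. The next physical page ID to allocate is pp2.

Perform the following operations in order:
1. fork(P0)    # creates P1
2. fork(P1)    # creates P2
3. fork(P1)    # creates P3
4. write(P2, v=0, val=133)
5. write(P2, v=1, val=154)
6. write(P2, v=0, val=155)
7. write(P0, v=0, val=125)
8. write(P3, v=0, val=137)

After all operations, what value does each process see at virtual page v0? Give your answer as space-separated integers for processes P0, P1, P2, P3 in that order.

Answer: 125 29 155 137

Derivation:
Op 1: fork(P0) -> P1. 2 ppages; refcounts: pp0:2 pp1:2
Op 2: fork(P1) -> P2. 2 ppages; refcounts: pp0:3 pp1:3
Op 3: fork(P1) -> P3. 2 ppages; refcounts: pp0:4 pp1:4
Op 4: write(P2, v0, 133). refcount(pp0)=4>1 -> COPY to pp2. 3 ppages; refcounts: pp0:3 pp1:4 pp2:1
Op 5: write(P2, v1, 154). refcount(pp1)=4>1 -> COPY to pp3. 4 ppages; refcounts: pp0:3 pp1:3 pp2:1 pp3:1
Op 6: write(P2, v0, 155). refcount(pp2)=1 -> write in place. 4 ppages; refcounts: pp0:3 pp1:3 pp2:1 pp3:1
Op 7: write(P0, v0, 125). refcount(pp0)=3>1 -> COPY to pp4. 5 ppages; refcounts: pp0:2 pp1:3 pp2:1 pp3:1 pp4:1
Op 8: write(P3, v0, 137). refcount(pp0)=2>1 -> COPY to pp5. 6 ppages; refcounts: pp0:1 pp1:3 pp2:1 pp3:1 pp4:1 pp5:1
P0: v0 -> pp4 = 125
P1: v0 -> pp0 = 29
P2: v0 -> pp2 = 155
P3: v0 -> pp5 = 137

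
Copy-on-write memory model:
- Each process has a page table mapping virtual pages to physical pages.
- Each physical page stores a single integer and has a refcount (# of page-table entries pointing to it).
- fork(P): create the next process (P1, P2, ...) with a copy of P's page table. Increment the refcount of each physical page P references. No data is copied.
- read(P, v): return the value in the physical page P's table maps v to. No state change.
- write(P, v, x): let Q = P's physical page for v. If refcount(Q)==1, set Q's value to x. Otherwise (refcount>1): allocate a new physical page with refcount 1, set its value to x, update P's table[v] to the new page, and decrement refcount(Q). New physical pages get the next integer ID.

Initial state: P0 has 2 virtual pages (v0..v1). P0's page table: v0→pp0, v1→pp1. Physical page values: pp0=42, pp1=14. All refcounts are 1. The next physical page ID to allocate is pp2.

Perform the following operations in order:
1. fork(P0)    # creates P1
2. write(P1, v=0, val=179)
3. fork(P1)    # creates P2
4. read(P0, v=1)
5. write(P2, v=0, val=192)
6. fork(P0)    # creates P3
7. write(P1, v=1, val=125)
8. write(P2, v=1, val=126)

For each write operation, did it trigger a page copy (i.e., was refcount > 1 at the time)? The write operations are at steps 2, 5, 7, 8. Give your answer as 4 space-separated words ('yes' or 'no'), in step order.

Op 1: fork(P0) -> P1. 2 ppages; refcounts: pp0:2 pp1:2
Op 2: write(P1, v0, 179). refcount(pp0)=2>1 -> COPY to pp2. 3 ppages; refcounts: pp0:1 pp1:2 pp2:1
Op 3: fork(P1) -> P2. 3 ppages; refcounts: pp0:1 pp1:3 pp2:2
Op 4: read(P0, v1) -> 14. No state change.
Op 5: write(P2, v0, 192). refcount(pp2)=2>1 -> COPY to pp3. 4 ppages; refcounts: pp0:1 pp1:3 pp2:1 pp3:1
Op 6: fork(P0) -> P3. 4 ppages; refcounts: pp0:2 pp1:4 pp2:1 pp3:1
Op 7: write(P1, v1, 125). refcount(pp1)=4>1 -> COPY to pp4. 5 ppages; refcounts: pp0:2 pp1:3 pp2:1 pp3:1 pp4:1
Op 8: write(P2, v1, 126). refcount(pp1)=3>1 -> COPY to pp5. 6 ppages; refcounts: pp0:2 pp1:2 pp2:1 pp3:1 pp4:1 pp5:1

yes yes yes yes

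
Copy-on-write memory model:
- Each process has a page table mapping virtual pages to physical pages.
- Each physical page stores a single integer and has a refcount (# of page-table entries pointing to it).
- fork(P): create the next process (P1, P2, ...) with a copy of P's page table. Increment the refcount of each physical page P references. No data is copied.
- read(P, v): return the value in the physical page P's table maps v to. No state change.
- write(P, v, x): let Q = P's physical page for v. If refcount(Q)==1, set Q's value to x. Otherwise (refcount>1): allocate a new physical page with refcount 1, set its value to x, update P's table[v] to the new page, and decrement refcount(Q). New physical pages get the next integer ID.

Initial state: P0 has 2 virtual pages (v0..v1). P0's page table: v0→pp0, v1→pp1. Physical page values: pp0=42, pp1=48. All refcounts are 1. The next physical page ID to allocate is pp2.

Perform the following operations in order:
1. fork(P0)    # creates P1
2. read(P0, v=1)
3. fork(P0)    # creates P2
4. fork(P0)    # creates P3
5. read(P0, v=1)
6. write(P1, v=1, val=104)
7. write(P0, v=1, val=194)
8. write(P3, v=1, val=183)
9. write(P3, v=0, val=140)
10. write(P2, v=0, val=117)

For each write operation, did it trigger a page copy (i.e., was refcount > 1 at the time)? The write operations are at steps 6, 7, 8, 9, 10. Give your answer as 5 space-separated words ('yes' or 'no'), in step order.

Op 1: fork(P0) -> P1. 2 ppages; refcounts: pp0:2 pp1:2
Op 2: read(P0, v1) -> 48. No state change.
Op 3: fork(P0) -> P2. 2 ppages; refcounts: pp0:3 pp1:3
Op 4: fork(P0) -> P3. 2 ppages; refcounts: pp0:4 pp1:4
Op 5: read(P0, v1) -> 48. No state change.
Op 6: write(P1, v1, 104). refcount(pp1)=4>1 -> COPY to pp2. 3 ppages; refcounts: pp0:4 pp1:3 pp2:1
Op 7: write(P0, v1, 194). refcount(pp1)=3>1 -> COPY to pp3. 4 ppages; refcounts: pp0:4 pp1:2 pp2:1 pp3:1
Op 8: write(P3, v1, 183). refcount(pp1)=2>1 -> COPY to pp4. 5 ppages; refcounts: pp0:4 pp1:1 pp2:1 pp3:1 pp4:1
Op 9: write(P3, v0, 140). refcount(pp0)=4>1 -> COPY to pp5. 6 ppages; refcounts: pp0:3 pp1:1 pp2:1 pp3:1 pp4:1 pp5:1
Op 10: write(P2, v0, 117). refcount(pp0)=3>1 -> COPY to pp6. 7 ppages; refcounts: pp0:2 pp1:1 pp2:1 pp3:1 pp4:1 pp5:1 pp6:1

yes yes yes yes yes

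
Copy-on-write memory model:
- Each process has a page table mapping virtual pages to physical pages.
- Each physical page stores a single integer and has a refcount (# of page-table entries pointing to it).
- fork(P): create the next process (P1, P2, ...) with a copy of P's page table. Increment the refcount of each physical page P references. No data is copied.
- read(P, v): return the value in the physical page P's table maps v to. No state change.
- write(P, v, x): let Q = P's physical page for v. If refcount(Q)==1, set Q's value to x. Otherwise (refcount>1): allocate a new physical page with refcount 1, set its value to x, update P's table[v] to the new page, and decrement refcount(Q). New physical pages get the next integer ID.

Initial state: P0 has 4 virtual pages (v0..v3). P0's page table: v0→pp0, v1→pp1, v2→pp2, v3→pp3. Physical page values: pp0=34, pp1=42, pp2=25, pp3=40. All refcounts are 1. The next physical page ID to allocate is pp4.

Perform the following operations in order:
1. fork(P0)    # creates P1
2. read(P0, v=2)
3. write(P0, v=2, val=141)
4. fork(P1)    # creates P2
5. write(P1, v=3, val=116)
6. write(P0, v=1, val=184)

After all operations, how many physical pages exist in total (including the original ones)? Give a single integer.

Op 1: fork(P0) -> P1. 4 ppages; refcounts: pp0:2 pp1:2 pp2:2 pp3:2
Op 2: read(P0, v2) -> 25. No state change.
Op 3: write(P0, v2, 141). refcount(pp2)=2>1 -> COPY to pp4. 5 ppages; refcounts: pp0:2 pp1:2 pp2:1 pp3:2 pp4:1
Op 4: fork(P1) -> P2. 5 ppages; refcounts: pp0:3 pp1:3 pp2:2 pp3:3 pp4:1
Op 5: write(P1, v3, 116). refcount(pp3)=3>1 -> COPY to pp5. 6 ppages; refcounts: pp0:3 pp1:3 pp2:2 pp3:2 pp4:1 pp5:1
Op 6: write(P0, v1, 184). refcount(pp1)=3>1 -> COPY to pp6. 7 ppages; refcounts: pp0:3 pp1:2 pp2:2 pp3:2 pp4:1 pp5:1 pp6:1

Answer: 7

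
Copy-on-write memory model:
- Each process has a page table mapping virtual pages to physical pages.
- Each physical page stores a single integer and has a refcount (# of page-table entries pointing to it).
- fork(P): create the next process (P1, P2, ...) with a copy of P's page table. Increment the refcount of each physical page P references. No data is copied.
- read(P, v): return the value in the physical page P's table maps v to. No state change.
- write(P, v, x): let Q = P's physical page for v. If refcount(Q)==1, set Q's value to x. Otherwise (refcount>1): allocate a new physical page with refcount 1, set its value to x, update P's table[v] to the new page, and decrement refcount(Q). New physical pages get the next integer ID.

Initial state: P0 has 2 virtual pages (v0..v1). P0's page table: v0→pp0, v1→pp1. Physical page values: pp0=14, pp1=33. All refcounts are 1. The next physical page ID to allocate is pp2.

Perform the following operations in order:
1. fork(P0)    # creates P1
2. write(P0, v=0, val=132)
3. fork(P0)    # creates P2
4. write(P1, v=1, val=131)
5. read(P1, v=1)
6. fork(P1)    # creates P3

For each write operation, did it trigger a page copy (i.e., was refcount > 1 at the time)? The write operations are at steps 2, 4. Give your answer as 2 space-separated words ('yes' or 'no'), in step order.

Op 1: fork(P0) -> P1. 2 ppages; refcounts: pp0:2 pp1:2
Op 2: write(P0, v0, 132). refcount(pp0)=2>1 -> COPY to pp2. 3 ppages; refcounts: pp0:1 pp1:2 pp2:1
Op 3: fork(P0) -> P2. 3 ppages; refcounts: pp0:1 pp1:3 pp2:2
Op 4: write(P1, v1, 131). refcount(pp1)=3>1 -> COPY to pp3. 4 ppages; refcounts: pp0:1 pp1:2 pp2:2 pp3:1
Op 5: read(P1, v1) -> 131. No state change.
Op 6: fork(P1) -> P3. 4 ppages; refcounts: pp0:2 pp1:2 pp2:2 pp3:2

yes yes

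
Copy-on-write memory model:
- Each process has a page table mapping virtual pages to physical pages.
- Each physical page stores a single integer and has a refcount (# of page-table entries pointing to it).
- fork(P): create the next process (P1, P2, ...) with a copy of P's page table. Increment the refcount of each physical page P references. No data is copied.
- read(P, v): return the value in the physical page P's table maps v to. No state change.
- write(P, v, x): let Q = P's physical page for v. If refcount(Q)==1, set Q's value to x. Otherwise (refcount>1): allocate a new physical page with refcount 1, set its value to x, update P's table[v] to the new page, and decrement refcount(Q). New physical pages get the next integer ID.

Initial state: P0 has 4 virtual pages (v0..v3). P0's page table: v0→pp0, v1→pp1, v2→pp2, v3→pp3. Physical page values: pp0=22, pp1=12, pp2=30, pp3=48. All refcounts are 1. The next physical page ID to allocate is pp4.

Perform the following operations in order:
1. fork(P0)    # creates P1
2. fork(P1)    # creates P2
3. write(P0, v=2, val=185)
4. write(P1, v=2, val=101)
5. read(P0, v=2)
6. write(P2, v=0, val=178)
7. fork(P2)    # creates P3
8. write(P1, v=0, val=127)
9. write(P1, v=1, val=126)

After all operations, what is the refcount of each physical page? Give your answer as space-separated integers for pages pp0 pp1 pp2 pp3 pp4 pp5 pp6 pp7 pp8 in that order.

Answer: 1 3 2 4 1 1 2 1 1

Derivation:
Op 1: fork(P0) -> P1. 4 ppages; refcounts: pp0:2 pp1:2 pp2:2 pp3:2
Op 2: fork(P1) -> P2. 4 ppages; refcounts: pp0:3 pp1:3 pp2:3 pp3:3
Op 3: write(P0, v2, 185). refcount(pp2)=3>1 -> COPY to pp4. 5 ppages; refcounts: pp0:3 pp1:3 pp2:2 pp3:3 pp4:1
Op 4: write(P1, v2, 101). refcount(pp2)=2>1 -> COPY to pp5. 6 ppages; refcounts: pp0:3 pp1:3 pp2:1 pp3:3 pp4:1 pp5:1
Op 5: read(P0, v2) -> 185. No state change.
Op 6: write(P2, v0, 178). refcount(pp0)=3>1 -> COPY to pp6. 7 ppages; refcounts: pp0:2 pp1:3 pp2:1 pp3:3 pp4:1 pp5:1 pp6:1
Op 7: fork(P2) -> P3. 7 ppages; refcounts: pp0:2 pp1:4 pp2:2 pp3:4 pp4:1 pp5:1 pp6:2
Op 8: write(P1, v0, 127). refcount(pp0)=2>1 -> COPY to pp7. 8 ppages; refcounts: pp0:1 pp1:4 pp2:2 pp3:4 pp4:1 pp5:1 pp6:2 pp7:1
Op 9: write(P1, v1, 126). refcount(pp1)=4>1 -> COPY to pp8. 9 ppages; refcounts: pp0:1 pp1:3 pp2:2 pp3:4 pp4:1 pp5:1 pp6:2 pp7:1 pp8:1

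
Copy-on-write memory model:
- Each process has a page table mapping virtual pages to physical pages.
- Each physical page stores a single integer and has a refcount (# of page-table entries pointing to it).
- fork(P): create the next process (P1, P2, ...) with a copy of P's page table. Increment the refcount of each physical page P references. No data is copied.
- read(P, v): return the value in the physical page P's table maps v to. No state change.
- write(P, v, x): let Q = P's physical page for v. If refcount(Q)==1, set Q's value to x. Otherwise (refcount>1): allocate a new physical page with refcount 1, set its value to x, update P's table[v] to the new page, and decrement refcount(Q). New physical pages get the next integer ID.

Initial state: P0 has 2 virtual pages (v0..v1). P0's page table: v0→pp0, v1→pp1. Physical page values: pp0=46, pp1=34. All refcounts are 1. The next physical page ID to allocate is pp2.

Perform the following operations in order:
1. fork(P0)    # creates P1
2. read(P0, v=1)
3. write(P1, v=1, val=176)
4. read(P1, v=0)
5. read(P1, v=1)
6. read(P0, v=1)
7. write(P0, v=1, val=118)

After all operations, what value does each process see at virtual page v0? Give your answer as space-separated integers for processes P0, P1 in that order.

Answer: 46 46

Derivation:
Op 1: fork(P0) -> P1. 2 ppages; refcounts: pp0:2 pp1:2
Op 2: read(P0, v1) -> 34. No state change.
Op 3: write(P1, v1, 176). refcount(pp1)=2>1 -> COPY to pp2. 3 ppages; refcounts: pp0:2 pp1:1 pp2:1
Op 4: read(P1, v0) -> 46. No state change.
Op 5: read(P1, v1) -> 176. No state change.
Op 6: read(P0, v1) -> 34. No state change.
Op 7: write(P0, v1, 118). refcount(pp1)=1 -> write in place. 3 ppages; refcounts: pp0:2 pp1:1 pp2:1
P0: v0 -> pp0 = 46
P1: v0 -> pp0 = 46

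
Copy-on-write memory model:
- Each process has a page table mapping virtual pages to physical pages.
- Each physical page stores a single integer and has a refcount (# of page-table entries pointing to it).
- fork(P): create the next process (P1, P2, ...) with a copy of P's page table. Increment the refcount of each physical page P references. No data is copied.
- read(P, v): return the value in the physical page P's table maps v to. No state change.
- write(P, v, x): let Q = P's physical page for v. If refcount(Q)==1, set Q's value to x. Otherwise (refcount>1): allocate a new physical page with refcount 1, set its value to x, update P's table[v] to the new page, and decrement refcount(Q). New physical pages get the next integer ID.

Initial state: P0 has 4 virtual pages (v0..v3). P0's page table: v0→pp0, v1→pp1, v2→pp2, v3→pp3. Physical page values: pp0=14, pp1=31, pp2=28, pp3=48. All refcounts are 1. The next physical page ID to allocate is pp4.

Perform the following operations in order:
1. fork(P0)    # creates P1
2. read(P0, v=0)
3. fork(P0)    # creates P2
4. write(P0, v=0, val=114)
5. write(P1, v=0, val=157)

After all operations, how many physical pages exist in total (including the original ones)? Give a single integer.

Answer: 6

Derivation:
Op 1: fork(P0) -> P1. 4 ppages; refcounts: pp0:2 pp1:2 pp2:2 pp3:2
Op 2: read(P0, v0) -> 14. No state change.
Op 3: fork(P0) -> P2. 4 ppages; refcounts: pp0:3 pp1:3 pp2:3 pp3:3
Op 4: write(P0, v0, 114). refcount(pp0)=3>1 -> COPY to pp4. 5 ppages; refcounts: pp0:2 pp1:3 pp2:3 pp3:3 pp4:1
Op 5: write(P1, v0, 157). refcount(pp0)=2>1 -> COPY to pp5. 6 ppages; refcounts: pp0:1 pp1:3 pp2:3 pp3:3 pp4:1 pp5:1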